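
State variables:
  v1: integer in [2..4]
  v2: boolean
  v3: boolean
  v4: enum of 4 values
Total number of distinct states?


State space = product of domain sizes of all variables.
Domain sizes:
  v1 (integer in [2..4]): 3
  v2 (boolean): 2
  v3 (boolean): 2
  v4 (enum of 4 values): 4
Product = 3 * 2 * 2 * 4 = 48

48


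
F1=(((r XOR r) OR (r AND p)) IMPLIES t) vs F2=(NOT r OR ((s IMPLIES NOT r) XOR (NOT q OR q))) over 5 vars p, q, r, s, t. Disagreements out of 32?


F1 = (((r XOR r) OR (r AND p)) IMPLIES t)
F2 = (NOT r OR ((s IMPLIES NOT r) XOR (NOT q OR q)))
Evaluate both on each of 32 rows (bits = p,q,r,s,t):
  row 0 [00000]: F1=1 F2=1 -> 0
  row 1 [00001]: F1=1 F2=1 -> 0
  row 2 [00010]: F1=1 F2=1 -> 0
  row 3 [00011]: F1=1 F2=1 -> 0
  row 4 [00100]: F1=1 F2=0 (differ) -> 1
  row 5 [00101]: F1=1 F2=0 (differ) -> 1
  row 6 [00110]: F1=1 F2=1 -> 0
  row 7 [00111]: F1=1 F2=1 -> 0
  row 8 [01000]: F1=1 F2=1 -> 0
  row 9 [01001]: F1=1 F2=1 -> 0
  row 10 [01010]: F1=1 F2=1 -> 0
  row 11 [01011]: F1=1 F2=1 -> 0
  row 12 [01100]: F1=1 F2=0 (differ) -> 1
  row 13 [01101]: F1=1 F2=0 (differ) -> 1
  row 14 [01110]: F1=1 F2=1 -> 0
  row 15 [01111]: F1=1 F2=1 -> 0
  row 16 [10000]: F1=1 F2=1 -> 0
  row 17 [10001]: F1=1 F2=1 -> 0
  row 18 [10010]: F1=1 F2=1 -> 0
  row 19 [10011]: F1=1 F2=1 -> 0
  row 20 [10100]: F1=0 F2=0 -> 0
  row 21 [10101]: F1=1 F2=0 (differ) -> 1
  row 22 [10110]: F1=0 F2=1 (differ) -> 1
  row 23 [10111]: F1=1 F2=1 -> 0
  row 24 [11000]: F1=1 F2=1 -> 0
  row 25 [11001]: F1=1 F2=1 -> 0
  row 26 [11010]: F1=1 F2=1 -> 0
  row 27 [11011]: F1=1 F2=1 -> 0
  row 28 [11100]: F1=0 F2=0 -> 0
  row 29 [11101]: F1=1 F2=0 (differ) -> 1
  row 30 [11110]: F1=0 F2=1 (differ) -> 1
  row 31 [11111]: F1=1 F2=1 -> 0
Full result column, 8 rows per line (p,q fixed per line; r,s,t runs 000..111 left to right):
  rows 0-7 [p,q=00]: 00001100  (ones: 2)
  rows 8-15 [p,q=01]: 00001100  (ones: 2)
  rows 16-23 [p,q=10]: 00000110  (ones: 2)
  rows 24-31 [p,q=11]: 00000110  (ones: 2)
Disagreements = 2+2+2+2 = 8

8


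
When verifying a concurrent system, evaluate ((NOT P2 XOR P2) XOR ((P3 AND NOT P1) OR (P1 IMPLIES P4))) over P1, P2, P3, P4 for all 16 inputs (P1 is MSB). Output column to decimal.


Formula: ((NOT P2 XOR P2) XOR ((P3 AND NOT P1) OR (P1 IMPLIES P4))) over P1, P2, P3, P4 (16 rows)
Evaluate each row (bits = P1,P2,P3,P4, MSB first):
  row 0 [0000]: ((NOT 0 XOR 0) XOR ((0 AND NOT 0) OR (0 IMPLIES 0))) -> 0
  row 1 [0001]: ((NOT 0 XOR 0) XOR ((0 AND NOT 0) OR (0 IMPLIES 1))) -> 0
  row 2 [0010]: ((NOT 0 XOR 0) XOR ((1 AND NOT 0) OR (0 IMPLIES 0))) -> 0
  row 3 [0011]: ((NOT 0 XOR 0) XOR ((1 AND NOT 0) OR (0 IMPLIES 1))) -> 0
  row 4 [0100]: ((NOT 1 XOR 1) XOR ((0 AND NOT 0) OR (0 IMPLIES 0))) -> 0
  row 5 [0101]: ((NOT 1 XOR 1) XOR ((0 AND NOT 0) OR (0 IMPLIES 1))) -> 0
  row 6 [0110]: ((NOT 1 XOR 1) XOR ((1 AND NOT 0) OR (0 IMPLIES 0))) -> 0
  row 7 [0111]: ((NOT 1 XOR 1) XOR ((1 AND NOT 0) OR (0 IMPLIES 1))) -> 0
  row 8 [1000]: ((NOT 0 XOR 0) XOR ((0 AND NOT 1) OR (1 IMPLIES 0))) -> 1
  row 9 [1001]: ((NOT 0 XOR 0) XOR ((0 AND NOT 1) OR (1 IMPLIES 1))) -> 0
  row 10 [1010]: ((NOT 0 XOR 0) XOR ((1 AND NOT 1) OR (1 IMPLIES 0))) -> 1
  row 11 [1011]: ((NOT 0 XOR 0) XOR ((1 AND NOT 1) OR (1 IMPLIES 1))) -> 0
  row 12 [1100]: ((NOT 1 XOR 1) XOR ((0 AND NOT 1) OR (1 IMPLIES 0))) -> 1
  row 13 [1101]: ((NOT 1 XOR 1) XOR ((0 AND NOT 1) OR (1 IMPLIES 1))) -> 0
  row 14 [1110]: ((NOT 1 XOR 1) XOR ((1 AND NOT 1) OR (1 IMPLIES 0))) -> 1
  row 15 [1111]: ((NOT 1 XOR 1) XOR ((1 AND NOT 1) OR (1 IMPLIES 1))) -> 0
Full result column, 4 rows per line (P1,P2 fixed per line; P3,P4 runs 00..11 left to right):
  rows 0-3 [P1,P2=00]: 0000  = hex 0
  rows 4-7 [P1,P2=01]: 0000  = hex 0
  rows 8-11 [P1,P2=10]: 1010  = hex A
  rows 12-15 [P1,P2=11]: 1010  = hex A
Output column (row 0 .. row 15) = 0000000010101010
Output column grouped in 4s = 0000 0000 1010 1010 = 0x00AA
Convert to decimal digit by digit (value = value*16 + digit):
  0 -> 0
  0*16 + 0 = 0
  0*16 + 10 (A) = 10
  10*16 + 10 (A) = 170
Decimal = 170

170


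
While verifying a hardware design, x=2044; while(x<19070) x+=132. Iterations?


Step 1: x goes from 2044 toward 19070 by 132; the body runs while x<19070, so iterations = ceil((bound-start)/step)
Step 2: Distance=17026
Step 3: ceil(17026/132)=129

129


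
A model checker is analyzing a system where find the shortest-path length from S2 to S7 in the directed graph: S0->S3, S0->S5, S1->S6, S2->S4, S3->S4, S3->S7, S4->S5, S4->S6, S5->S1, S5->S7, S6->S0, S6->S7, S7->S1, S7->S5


BFS layer-by-layer from S2:
  dist 0: {S2}
  dist 1: {S4}
  dist 2: {S5, S6}
  dist 3: {S0, S1, S7}
  -> S7 reached at distance 3
Shortest path length = 3

3


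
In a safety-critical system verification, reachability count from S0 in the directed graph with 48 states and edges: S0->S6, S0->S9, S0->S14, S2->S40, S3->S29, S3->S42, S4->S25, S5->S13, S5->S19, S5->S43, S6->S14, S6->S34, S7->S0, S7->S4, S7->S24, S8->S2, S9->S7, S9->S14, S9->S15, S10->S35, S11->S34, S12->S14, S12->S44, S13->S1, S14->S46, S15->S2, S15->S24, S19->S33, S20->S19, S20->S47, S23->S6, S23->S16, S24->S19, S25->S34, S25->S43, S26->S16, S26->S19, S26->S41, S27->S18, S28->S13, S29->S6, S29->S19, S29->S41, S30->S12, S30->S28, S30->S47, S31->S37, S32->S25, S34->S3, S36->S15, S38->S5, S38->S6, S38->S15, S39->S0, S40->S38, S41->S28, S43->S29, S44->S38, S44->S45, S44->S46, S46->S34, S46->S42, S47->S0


BFS from S0:
  layer 0: {S0}
  layer 1: {S6, S9, S14}
  layer 2: {S7, S15, S34, S46}
  layer 3: {S2, S3, S4, S24, S42}
  layer 4: {S19, S25, S29, S40}
  layer 5: {S33, S38, S41, S43}
  layer 6: {S5, S28}
  layer 7: {S13}
  layer 8: {S1}
Reachable set: {S0, S1, S2, S3, S4, S5, S6, S7, S9, S13, S14, S15, S19, S24, S25, S28, S29, S33, S34, S38, S40, S41, S42, S43, S46}
Count = 25

25


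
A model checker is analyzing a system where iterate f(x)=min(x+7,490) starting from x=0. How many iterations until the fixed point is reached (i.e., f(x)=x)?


Step 1: x=0, cap=490, increment=7
Step 2: x grows by 7 each step until capped at 490; fixed point is x=490
Step 3: iterations = ceil(490/7) = 70

70


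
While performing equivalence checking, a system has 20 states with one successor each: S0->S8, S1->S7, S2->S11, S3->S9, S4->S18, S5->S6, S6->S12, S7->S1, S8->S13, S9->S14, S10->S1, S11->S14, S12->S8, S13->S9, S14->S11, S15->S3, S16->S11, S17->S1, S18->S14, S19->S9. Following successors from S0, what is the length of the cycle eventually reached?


Trace from S0 until a state repeats:
  S0 -> S8 -> S13 -> S9 -> S14 -> S11 -> S14
S14 first seen at step 4, revisited at step 6.
Cycle length = 6 - 4 = 2

2


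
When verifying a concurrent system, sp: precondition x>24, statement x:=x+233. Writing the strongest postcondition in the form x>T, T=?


Formula: sp(P, x:=E) = exists old_x. (x = E[old_x/x]) AND P[old_x/x] (old_x is the value of x before the assignment; eliminate old_x by solving x = E[old_x/x] for old_x)
Step 1: Precondition P: x>24, i.e. old_x > 24
Step 2: Assignment gives x = old_x + 233, so old_x = x - 233
Step 3: Substitute into P: x - 233 > 24
Step 4: Simplify: x > 24+233 = 257

257


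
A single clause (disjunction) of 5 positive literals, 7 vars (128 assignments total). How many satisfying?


Step 1: Total=2^7=128
Step 2: Unsat when all 5 false: 2^2=4
Step 3: Sat=128-4=124

124


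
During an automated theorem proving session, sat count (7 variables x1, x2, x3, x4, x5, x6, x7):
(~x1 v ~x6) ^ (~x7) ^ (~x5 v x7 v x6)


CNF with 3 clauses over 7 vars (128 assignments).
An assignment satisfies CNF iff every clause has >=1 true literal.
Check each row (bits = x1,x2,x3,x4,x5,x6,x7; clause T/F shown):
  row 0 [0000000]: clauses=TTT -> 1
  row 1 [0000001]: clauses=TFT -> 0
  row 2 [0000010]: clauses=TTT -> 1
  row 3 [0000011]: clauses=TFT -> 0
  row 4 [0000100]: clauses=TTF -> 0
  (every remaining row is evaluated the same way; all 128 results are listed next)
Full result column, 8 rows per line (x1,x2,x3,x4 fixed per line; x5,x6,x7 runs 000..111 left to right):
  rows 0-7 [x1,x2,x3,x4=0000]: 10100010  (ones: 3)
  rows 8-15 [x1,x2,x3,x4=0001]: 10100010  (ones: 3)
  rows 16-23 [x1,x2,x3,x4=0010]: 10100010  (ones: 3)
  rows 24-31 [x1,x2,x3,x4=0011]: 10100010  (ones: 3)
  rows 32-39 [x1,x2,x3,x4=0100]: 10100010  (ones: 3)
  rows 40-47 [x1,x2,x3,x4=0101]: 10100010  (ones: 3)
  rows 48-55 [x1,x2,x3,x4=0110]: 10100010  (ones: 3)
  rows 56-63 [x1,x2,x3,x4=0111]: 10100010  (ones: 3)
  rows 64-71 [x1,x2,x3,x4=1000]: 10000000  (ones: 1)
  rows 72-79 [x1,x2,x3,x4=1001]: 10000000  (ones: 1)
  rows 80-87 [x1,x2,x3,x4=1010]: 10000000  (ones: 1)
  rows 88-95 [x1,x2,x3,x4=1011]: 10000000  (ones: 1)
  rows 96-103 [x1,x2,x3,x4=1100]: 10000000  (ones: 1)
  rows 104-111 [x1,x2,x3,x4=1101]: 10000000  (ones: 1)
  rows 112-119 [x1,x2,x3,x4=1110]: 10000000  (ones: 1)
  rows 120-127 [x1,x2,x3,x4=1111]: 10000000  (ones: 1)
Satisfying assignments = 3+3+3+3+3+3+3+3+1+1+1+1+1+1+1+1 = 32

32


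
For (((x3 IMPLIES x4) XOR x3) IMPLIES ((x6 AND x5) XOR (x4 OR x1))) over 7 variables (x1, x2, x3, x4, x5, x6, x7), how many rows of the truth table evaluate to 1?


Formula: (((x3 IMPLIES x4) XOR x3) IMPLIES ((x6 AND x5) XOR (x4 OR x1))) over 7 vars (128 rows)
Evaluate each row (x1, x2, x3, x4, x5, x6, x7 as bits, MSB first):
  row 0 [0000000]: (((0 IMPLIES 0) XOR 0) IMPLIES ((0 AND 0) XOR (0 OR 0))) -> 0
  row 1 [0000001]: (((0 IMPLIES 0) XOR 0) IMPLIES ((0 AND 0) XOR (0 OR 0))) -> 0
  row 2 [0000010]: (((0 IMPLIES 0) XOR 0) IMPLIES ((1 AND 0) XOR (0 OR 0))) -> 0
  row 3 [0000011]: (((0 IMPLIES 0) XOR 0) IMPLIES ((1 AND 0) XOR (0 OR 0))) -> 0
  row 4 [0000100]: (((0 IMPLIES 0) XOR 0) IMPLIES ((0 AND 1) XOR (0 OR 0))) -> 0
  (every remaining row is evaluated the same way; all 128 results are listed next)
Full result column, 8 rows per line (x1,x2,x3,x4 fixed per line; x5,x6,x7 runs 000..111 left to right):
  rows 0-7 [x1,x2,x3,x4=0000]: 00000011  (ones: 2)
  rows 8-15 [x1,x2,x3,x4=0001]: 11111100  (ones: 6)
  rows 16-23 [x1,x2,x3,x4=0010]: 00000011  (ones: 2)
  rows 24-31 [x1,x2,x3,x4=0011]: 11111111  (ones: 8)
  rows 32-39 [x1,x2,x3,x4=0100]: 00000011  (ones: 2)
  rows 40-47 [x1,x2,x3,x4=0101]: 11111100  (ones: 6)
  rows 48-55 [x1,x2,x3,x4=0110]: 00000011  (ones: 2)
  rows 56-63 [x1,x2,x3,x4=0111]: 11111111  (ones: 8)
  rows 64-71 [x1,x2,x3,x4=1000]: 11111100  (ones: 6)
  rows 72-79 [x1,x2,x3,x4=1001]: 11111100  (ones: 6)
  rows 80-87 [x1,x2,x3,x4=1010]: 11111100  (ones: 6)
  rows 88-95 [x1,x2,x3,x4=1011]: 11111111  (ones: 8)
  rows 96-103 [x1,x2,x3,x4=1100]: 11111100  (ones: 6)
  rows 104-111 [x1,x2,x3,x4=1101]: 11111100  (ones: 6)
  rows 112-119 [x1,x2,x3,x4=1110]: 11111100  (ones: 6)
  rows 120-127 [x1,x2,x3,x4=1111]: 11111111  (ones: 8)
Count of 1-rows = 2+6+2+8+2+6+2+8+6+6+6+8+6+6+6+8 = 88

88


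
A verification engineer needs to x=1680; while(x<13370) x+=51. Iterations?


Step 1: x goes from 1680 toward 13370 by 51; the body runs while x<13370, so iterations = ceil((bound-start)/step)
Step 2: Distance=11690
Step 3: ceil(11690/51)=230

230


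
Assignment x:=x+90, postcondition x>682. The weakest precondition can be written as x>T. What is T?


Formula: wp(x:=E, P) = P[E/x] (substitute E for x in postcondition)
Step 1: Postcondition: x>682
Step 2: Substitute x+90 for x: x+90>682
Step 3: Solve for x: x > 682-90 = 592

592


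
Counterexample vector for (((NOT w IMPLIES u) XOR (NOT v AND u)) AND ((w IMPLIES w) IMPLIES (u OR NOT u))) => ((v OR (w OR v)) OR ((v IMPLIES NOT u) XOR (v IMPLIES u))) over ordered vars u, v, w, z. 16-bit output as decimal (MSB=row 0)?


F1 = (((NOT w IMPLIES u) XOR (NOT v AND u)) AND ((w IMPLIES w) IMPLIES (u OR NOT u)))
F2 = ((v OR (w OR v)) OR ((v IMPLIES NOT u) XOR (v IMPLIES u)))
Counterexample to F1=>F2 is where F1=1 and F2=0.
Evaluate each row (bits = u,v,w,z, MSB first):
  row 0 [0000]: F1=0 F2=0 -> F1&~F2 -> 0
  row 1 [0001]: F1=0 F2=0 -> F1&~F2 -> 0
  row 2 [0010]: F1=1 F2=1 -> F1&~F2 -> 0
  row 3 [0011]: F1=1 F2=1 -> F1&~F2 -> 0
  row 4 [0100]: F1=0 F2=1 -> F1&~F2 -> 0
  row 5 [0101]: F1=0 F2=1 -> F1&~F2 -> 0
  row 6 [0110]: F1=1 F2=1 -> F1&~F2 -> 0
  row 7 [0111]: F1=1 F2=1 -> F1&~F2 -> 0
  row 8 [1000]: F1=0 F2=0 -> F1&~F2 -> 0
  row 9 [1001]: F1=0 F2=0 -> F1&~F2 -> 0
  row 10 [1010]: F1=0 F2=1 -> F1&~F2 -> 0
  row 11 [1011]: F1=0 F2=1 -> F1&~F2 -> 0
  row 12 [1100]: F1=1 F2=1 -> F1&~F2 -> 0
  row 13 [1101]: F1=1 F2=1 -> F1&~F2 -> 0
  row 14 [1110]: F1=1 F2=1 -> F1&~F2 -> 0
  row 15 [1111]: F1=1 F2=1 -> F1&~F2 -> 0
Full result column, 4 rows per line (u,v fixed per line; w,z runs 00..11 left to right):
  rows 0-3 [u,v=00]: 0000  = hex 0
  rows 4-7 [u,v=01]: 0000  = hex 0
  rows 8-11 [u,v=10]: 0000  = hex 0
  rows 12-15 [u,v=11]: 0000  = hex 0
Counterexample vector (row 0 .. row 15) = 0000000000000000
Output column grouped in 4s = 0000 0000 0000 0000 = 0x0000
Convert to decimal digit by digit (value = value*16 + digit):
  0 -> 0
  0*16 + 0 = 0
  0*16 + 0 = 0
  0*16 + 0 = 0
Decimal = 0

0


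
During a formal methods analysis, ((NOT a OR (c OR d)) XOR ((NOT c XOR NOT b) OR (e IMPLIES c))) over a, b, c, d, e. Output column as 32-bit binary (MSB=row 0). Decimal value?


Formula: ((NOT a OR (c OR d)) XOR ((NOT c XOR NOT b) OR (e IMPLIES c))) over a, b, c, d, e (32 rows)
Evaluate each row (bits = a,b,c,d,e, MSB first):
  row 0 [00000]: ((NOT 0 OR (0 OR 0)) XOR ((NOT 0 XOR NOT 0) OR (0 IMPLIES 0))) -> 0
  row 1 [00001]: ((NOT 0 OR (0 OR 0)) XOR ((NOT 0 XOR NOT 0) OR (1 IMPLIES 0))) -> 1
  row 2 [00010]: ((NOT 0 OR (0 OR 1)) XOR ((NOT 0 XOR NOT 0) OR (0 IMPLIES 0))) -> 0
  row 3 [00011]: ((NOT 0 OR (0 OR 1)) XOR ((NOT 0 XOR NOT 0) OR (1 IMPLIES 0))) -> 1
  row 4 [00100]: ((NOT 0 OR (1 OR 0)) XOR ((NOT 1 XOR NOT 0) OR (0 IMPLIES 1))) -> 0
  row 5 [00101]: ((NOT 0 OR (1 OR 0)) XOR ((NOT 1 XOR NOT 0) OR (1 IMPLIES 1))) -> 0
  row 6 [00110]: ((NOT 0 OR (1 OR 1)) XOR ((NOT 1 XOR NOT 0) OR (0 IMPLIES 1))) -> 0
  row 7 [00111]: ((NOT 0 OR (1 OR 1)) XOR ((NOT 1 XOR NOT 0) OR (1 IMPLIES 1))) -> 0
  row 8 [01000]: ((NOT 0 OR (0 OR 0)) XOR ((NOT 0 XOR NOT 1) OR (0 IMPLIES 0))) -> 0
  row 9 [01001]: ((NOT 0 OR (0 OR 0)) XOR ((NOT 0 XOR NOT 1) OR (1 IMPLIES 0))) -> 0
  row 10 [01010]: ((NOT 0 OR (0 OR 1)) XOR ((NOT 0 XOR NOT 1) OR (0 IMPLIES 0))) -> 0
  row 11 [01011]: ((NOT 0 OR (0 OR 1)) XOR ((NOT 0 XOR NOT 1) OR (1 IMPLIES 0))) -> 0
  row 12 [01100]: ((NOT 0 OR (1 OR 0)) XOR ((NOT 1 XOR NOT 1) OR (0 IMPLIES 1))) -> 0
  row 13 [01101]: ((NOT 0 OR (1 OR 0)) XOR ((NOT 1 XOR NOT 1) OR (1 IMPLIES 1))) -> 0
  row 14 [01110]: ((NOT 0 OR (1 OR 1)) XOR ((NOT 1 XOR NOT 1) OR (0 IMPLIES 1))) -> 0
  row 15 [01111]: ((NOT 0 OR (1 OR 1)) XOR ((NOT 1 XOR NOT 1) OR (1 IMPLIES 1))) -> 0
  row 16 [10000]: ((NOT 1 OR (0 OR 0)) XOR ((NOT 0 XOR NOT 0) OR (0 IMPLIES 0))) -> 1
  row 17 [10001]: ((NOT 1 OR (0 OR 0)) XOR ((NOT 0 XOR NOT 0) OR (1 IMPLIES 0))) -> 0
  row 18 [10010]: ((NOT 1 OR (0 OR 1)) XOR ((NOT 0 XOR NOT 0) OR (0 IMPLIES 0))) -> 0
  row 19 [10011]: ((NOT 1 OR (0 OR 1)) XOR ((NOT 0 XOR NOT 0) OR (1 IMPLIES 0))) -> 1
  row 20 [10100]: ((NOT 1 OR (1 OR 0)) XOR ((NOT 1 XOR NOT 0) OR (0 IMPLIES 1))) -> 0
  row 21 [10101]: ((NOT 1 OR (1 OR 0)) XOR ((NOT 1 XOR NOT 0) OR (1 IMPLIES 1))) -> 0
  row 22 [10110]: ((NOT 1 OR (1 OR 1)) XOR ((NOT 1 XOR NOT 0) OR (0 IMPLIES 1))) -> 0
  row 23 [10111]: ((NOT 1 OR (1 OR 1)) XOR ((NOT 1 XOR NOT 0) OR (1 IMPLIES 1))) -> 0
  row 24 [11000]: ((NOT 1 OR (0 OR 0)) XOR ((NOT 0 XOR NOT 1) OR (0 IMPLIES 0))) -> 1
  row 25 [11001]: ((NOT 1 OR (0 OR 0)) XOR ((NOT 0 XOR NOT 1) OR (1 IMPLIES 0))) -> 1
  row 26 [11010]: ((NOT 1 OR (0 OR 1)) XOR ((NOT 0 XOR NOT 1) OR (0 IMPLIES 0))) -> 0
  row 27 [11011]: ((NOT 1 OR (0 OR 1)) XOR ((NOT 0 XOR NOT 1) OR (1 IMPLIES 0))) -> 0
  row 28 [11100]: ((NOT 1 OR (1 OR 0)) XOR ((NOT 1 XOR NOT 1) OR (0 IMPLIES 1))) -> 0
  row 29 [11101]: ((NOT 1 OR (1 OR 0)) XOR ((NOT 1 XOR NOT 1) OR (1 IMPLIES 1))) -> 0
  row 30 [11110]: ((NOT 1 OR (1 OR 1)) XOR ((NOT 1 XOR NOT 1) OR (0 IMPLIES 1))) -> 0
  row 31 [11111]: ((NOT 1 OR (1 OR 1)) XOR ((NOT 1 XOR NOT 1) OR (1 IMPLIES 1))) -> 0
Full result column, 4 rows per line (a,b,c fixed per line; d,e runs 00..11 left to right):
  rows 0-3 [a,b,c=000]: 0101  = hex 5
  rows 4-7 [a,b,c=001]: 0000  = hex 0
  rows 8-11 [a,b,c=010]: 0000  = hex 0
  rows 12-15 [a,b,c=011]: 0000  = hex 0
  rows 16-19 [a,b,c=100]: 1001  = hex 9
  rows 20-23 [a,b,c=101]: 0000  = hex 0
  rows 24-27 [a,b,c=110]: 1100  = hex C
  rows 28-31 [a,b,c=111]: 0000  = hex 0
Output column (row 0 .. row 31) = 01010000000000001001000011000000
Output column grouped in 4s = 0101 0000 0000 0000 1001 0000 1100 0000 = 0x500090C0
Convert to decimal digit by digit (value = value*16 + digit):
  5 -> 5
  5*16 + 0 = 80
  80*16 + 0 = 1280
  1280*16 + 0 = 20480
  20480*16 + 9 = 327689
  327689*16 + 0 = 5243024
  5243024*16 + 12 (C) = 83888396
  83888396*16 + 0 = 1342214336
Decimal = 1342214336

1342214336


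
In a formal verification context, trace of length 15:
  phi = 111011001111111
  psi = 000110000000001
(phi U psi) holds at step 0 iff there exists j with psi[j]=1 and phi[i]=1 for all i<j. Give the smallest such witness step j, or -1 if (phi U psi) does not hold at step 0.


(phi U psi) at 0: need smallest j with psi[j]=1 and phi[i]=1 for all i in [0,j).
Scan from step 0:
  step 0: phi=1, psi=0 -> continue
  step 1: phi=1, psi=0 -> continue
  step 2: phi=1, psi=0 -> continue
  step 3: psi=1 and phi held for [0,3) -> witness found
Witness step = 3

3


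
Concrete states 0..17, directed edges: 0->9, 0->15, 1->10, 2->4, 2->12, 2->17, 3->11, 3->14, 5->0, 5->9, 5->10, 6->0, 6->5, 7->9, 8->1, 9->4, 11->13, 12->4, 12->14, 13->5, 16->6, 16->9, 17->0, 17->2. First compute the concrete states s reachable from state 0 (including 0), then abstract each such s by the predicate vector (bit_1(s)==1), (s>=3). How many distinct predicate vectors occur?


BFS from 0:
Concrete reachable: {0, 4, 9, 15}
Abstract via predicates (bit_1(s)==1), (s>=3):
  (0,0) <- {0}
  (0,1) <- {4, 9}
  (1,1) <- {15}
Distinct abstract states = 3

3


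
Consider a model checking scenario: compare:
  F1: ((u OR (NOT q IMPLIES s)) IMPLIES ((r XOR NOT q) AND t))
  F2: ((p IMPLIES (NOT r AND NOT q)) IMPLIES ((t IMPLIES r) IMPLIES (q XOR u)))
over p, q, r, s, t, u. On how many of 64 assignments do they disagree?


F1 = ((u OR (NOT q IMPLIES s)) IMPLIES ((r XOR NOT q) AND t))
F2 = ((p IMPLIES (NOT r AND NOT q)) IMPLIES ((t IMPLIES r) IMPLIES (q XOR u)))
Evaluate both on each of 64 rows (bits = p,q,r,s,t,u):
  row 0 [000000]: F1=1 F2=0 (differ) -> 1
  row 1 [000001]: F1=0 F2=1 (differ) -> 1
  row 2 [000010]: F1=1 F2=1 -> 0
  row 3 [000011]: F1=1 F2=1 -> 0
  row 4 [000100]: F1=0 F2=0 -> 0
  (every remaining row is evaluated the same way; all 64 results are listed next)
Full result column, 8 rows per line (p,q,r fixed per line; s,t,u runs 000..111 left to right):
  rows 0-7 [p,q,r=000]: 11000100  (ones: 3)
  rows 8-15 [p,q,r=001]: 11110101  (ones: 6)
  rows 16-23 [p,q,r=010]: 10111011  (ones: 6)
  rows 24-31 [p,q,r=011]: 10011001  (ones: 4)
  rows 32-39 [p,q,r=100]: 11000100  (ones: 3)
  rows 40-47 [p,q,r=101]: 01011111  (ones: 6)
  rows 48-55 [p,q,r=110]: 11111111  (ones: 8)
  rows 56-63 [p,q,r=111]: 11001100  (ones: 4)
Disagreements = 3+6+6+4+3+6+8+4 = 40

40


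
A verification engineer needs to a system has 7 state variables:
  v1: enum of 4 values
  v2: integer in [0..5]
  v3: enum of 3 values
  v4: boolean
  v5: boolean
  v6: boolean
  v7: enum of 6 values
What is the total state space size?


State space = product of domain sizes of all variables.
Domain sizes:
  v1 (enum of 4 values): 4
  v2 (integer in [0..5]): 6
  v3 (enum of 3 values): 3
  v4 (boolean): 2
  v5 (boolean): 2
  v6 (boolean): 2
  v7 (enum of 6 values): 6
Product = 4 * 6 * 3 * 2 * 2 * 2 * 6 = 3456

3456


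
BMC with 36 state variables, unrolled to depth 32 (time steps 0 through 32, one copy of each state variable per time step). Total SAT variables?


BMC unrolls to depth k, creating one copy of each state var for steps 0..k.
Step count = 32 + 1 = 33 (steps 0 through 32)
Vars per step = 36
Total = 36 * 33 = 1188

1188


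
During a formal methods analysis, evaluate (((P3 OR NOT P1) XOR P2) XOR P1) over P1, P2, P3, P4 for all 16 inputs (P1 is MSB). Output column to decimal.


Formula: (((P3 OR NOT P1) XOR P2) XOR P1) over P1, P2, P3, P4 (16 rows)
Evaluate each row (bits = P1,P2,P3,P4, MSB first):
  row 0 [0000]: (((0 OR NOT 0) XOR 0) XOR 0) -> 1
  row 1 [0001]: (((0 OR NOT 0) XOR 0) XOR 0) -> 1
  row 2 [0010]: (((1 OR NOT 0) XOR 0) XOR 0) -> 1
  row 3 [0011]: (((1 OR NOT 0) XOR 0) XOR 0) -> 1
  row 4 [0100]: (((0 OR NOT 0) XOR 1) XOR 0) -> 0
  row 5 [0101]: (((0 OR NOT 0) XOR 1) XOR 0) -> 0
  row 6 [0110]: (((1 OR NOT 0) XOR 1) XOR 0) -> 0
  row 7 [0111]: (((1 OR NOT 0) XOR 1) XOR 0) -> 0
  row 8 [1000]: (((0 OR NOT 1) XOR 0) XOR 1) -> 1
  row 9 [1001]: (((0 OR NOT 1) XOR 0) XOR 1) -> 1
  row 10 [1010]: (((1 OR NOT 1) XOR 0) XOR 1) -> 0
  row 11 [1011]: (((1 OR NOT 1) XOR 0) XOR 1) -> 0
  row 12 [1100]: (((0 OR NOT 1) XOR 1) XOR 1) -> 0
  row 13 [1101]: (((0 OR NOT 1) XOR 1) XOR 1) -> 0
  row 14 [1110]: (((1 OR NOT 1) XOR 1) XOR 1) -> 1
  row 15 [1111]: (((1 OR NOT 1) XOR 1) XOR 1) -> 1
Full result column, 4 rows per line (P1,P2 fixed per line; P3,P4 runs 00..11 left to right):
  rows 0-3 [P1,P2=00]: 1111  = hex F
  rows 4-7 [P1,P2=01]: 0000  = hex 0
  rows 8-11 [P1,P2=10]: 1100  = hex C
  rows 12-15 [P1,P2=11]: 0011  = hex 3
Output column (row 0 .. row 15) = 1111000011000011
Output column grouped in 4s = 1111 0000 1100 0011 = 0xF0C3
Convert to decimal digit by digit (value = value*16 + digit):
  F -> 15
  15*16 + 0 = 240
  240*16 + 12 (C) = 3852
  3852*16 + 3 = 61635
Decimal = 61635

61635


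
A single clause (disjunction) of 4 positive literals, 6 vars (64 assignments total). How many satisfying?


Step 1: Total=2^6=64
Step 2: Unsat when all 4 false: 2^2=4
Step 3: Sat=64-4=60

60


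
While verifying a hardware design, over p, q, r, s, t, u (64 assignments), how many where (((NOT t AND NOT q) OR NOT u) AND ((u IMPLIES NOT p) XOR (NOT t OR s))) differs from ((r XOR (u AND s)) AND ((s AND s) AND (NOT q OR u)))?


F1 = (((NOT t AND NOT q) OR NOT u) AND ((u IMPLIES NOT p) XOR (NOT t OR s)))
F2 = ((r XOR (u AND s)) AND ((s AND s) AND (NOT q OR u)))
Evaluate both on each of 64 rows (bits = p,q,r,s,t,u):
  row 0 [000000]: F1=0 F2=0 -> 0
  row 1 [000001]: F1=0 F2=0 -> 0
  row 2 [000010]: F1=1 F2=0 (differ) -> 1
  row 3 [000011]: F1=0 F2=0 -> 0
  row 4 [000100]: F1=0 F2=0 -> 0
  (every remaining row is evaluated the same way; all 64 results are listed next)
Full result column, 8 rows per line (p,q,r fixed per line; s,t,u runs 000..111 left to right):
  rows 0-7 [p,q,r=000]: 00100101  (ones: 3)
  rows 8-15 [p,q,r=001]: 00101010  (ones: 3)
  rows 16-23 [p,q,r=010]: 00100101  (ones: 3)
  rows 24-31 [p,q,r=011]: 00100000  (ones: 1)
  rows 32-39 [p,q,r=100]: 01100001  (ones: 3)
  rows 40-47 [p,q,r=101]: 01101110  (ones: 5)
  rows 48-55 [p,q,r=110]: 00100101  (ones: 3)
  rows 56-63 [p,q,r=111]: 00100000  (ones: 1)
Disagreements = 3+3+3+1+3+5+3+1 = 22

22


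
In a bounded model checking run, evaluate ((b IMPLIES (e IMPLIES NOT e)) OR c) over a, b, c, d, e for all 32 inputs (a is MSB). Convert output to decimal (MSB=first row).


Formula: ((b IMPLIES (e IMPLIES NOT e)) OR c) over a, b, c, d, e (32 rows)
Evaluate each row (bits = a,b,c,d,e, MSB first):
  row 0 [00000]: ((0 IMPLIES (0 IMPLIES NOT 0)) OR 0) -> 1
  row 1 [00001]: ((0 IMPLIES (1 IMPLIES NOT 1)) OR 0) -> 1
  row 2 [00010]: ((0 IMPLIES (0 IMPLIES NOT 0)) OR 0) -> 1
  row 3 [00011]: ((0 IMPLIES (1 IMPLIES NOT 1)) OR 0) -> 1
  row 4 [00100]: ((0 IMPLIES (0 IMPLIES NOT 0)) OR 1) -> 1
  row 5 [00101]: ((0 IMPLIES (1 IMPLIES NOT 1)) OR 1) -> 1
  row 6 [00110]: ((0 IMPLIES (0 IMPLIES NOT 0)) OR 1) -> 1
  row 7 [00111]: ((0 IMPLIES (1 IMPLIES NOT 1)) OR 1) -> 1
  row 8 [01000]: ((1 IMPLIES (0 IMPLIES NOT 0)) OR 0) -> 1
  row 9 [01001]: ((1 IMPLIES (1 IMPLIES NOT 1)) OR 0) -> 0
  row 10 [01010]: ((1 IMPLIES (0 IMPLIES NOT 0)) OR 0) -> 1
  row 11 [01011]: ((1 IMPLIES (1 IMPLIES NOT 1)) OR 0) -> 0
  row 12 [01100]: ((1 IMPLIES (0 IMPLIES NOT 0)) OR 1) -> 1
  row 13 [01101]: ((1 IMPLIES (1 IMPLIES NOT 1)) OR 1) -> 1
  row 14 [01110]: ((1 IMPLIES (0 IMPLIES NOT 0)) OR 1) -> 1
  row 15 [01111]: ((1 IMPLIES (1 IMPLIES NOT 1)) OR 1) -> 1
  row 16 [10000]: ((0 IMPLIES (0 IMPLIES NOT 0)) OR 0) -> 1
  row 17 [10001]: ((0 IMPLIES (1 IMPLIES NOT 1)) OR 0) -> 1
  row 18 [10010]: ((0 IMPLIES (0 IMPLIES NOT 0)) OR 0) -> 1
  row 19 [10011]: ((0 IMPLIES (1 IMPLIES NOT 1)) OR 0) -> 1
  row 20 [10100]: ((0 IMPLIES (0 IMPLIES NOT 0)) OR 1) -> 1
  row 21 [10101]: ((0 IMPLIES (1 IMPLIES NOT 1)) OR 1) -> 1
  row 22 [10110]: ((0 IMPLIES (0 IMPLIES NOT 0)) OR 1) -> 1
  row 23 [10111]: ((0 IMPLIES (1 IMPLIES NOT 1)) OR 1) -> 1
  row 24 [11000]: ((1 IMPLIES (0 IMPLIES NOT 0)) OR 0) -> 1
  row 25 [11001]: ((1 IMPLIES (1 IMPLIES NOT 1)) OR 0) -> 0
  row 26 [11010]: ((1 IMPLIES (0 IMPLIES NOT 0)) OR 0) -> 1
  row 27 [11011]: ((1 IMPLIES (1 IMPLIES NOT 1)) OR 0) -> 0
  row 28 [11100]: ((1 IMPLIES (0 IMPLIES NOT 0)) OR 1) -> 1
  row 29 [11101]: ((1 IMPLIES (1 IMPLIES NOT 1)) OR 1) -> 1
  row 30 [11110]: ((1 IMPLIES (0 IMPLIES NOT 0)) OR 1) -> 1
  row 31 [11111]: ((1 IMPLIES (1 IMPLIES NOT 1)) OR 1) -> 1
Full result column, 4 rows per line (a,b,c fixed per line; d,e runs 00..11 left to right):
  rows 0-3 [a,b,c=000]: 1111  = hex F
  rows 4-7 [a,b,c=001]: 1111  = hex F
  rows 8-11 [a,b,c=010]: 1010  = hex A
  rows 12-15 [a,b,c=011]: 1111  = hex F
  rows 16-19 [a,b,c=100]: 1111  = hex F
  rows 20-23 [a,b,c=101]: 1111  = hex F
  rows 24-27 [a,b,c=110]: 1010  = hex A
  rows 28-31 [a,b,c=111]: 1111  = hex F
Output column (row 0 .. row 31) = 11111111101011111111111110101111
Output column grouped in 4s = 1111 1111 1010 1111 1111 1111 1010 1111 = 0xFFAFFFAF
Convert to decimal digit by digit (value = value*16 + digit):
  F -> 15
  15*16 + 15 (F) = 255
  255*16 + 10 (A) = 4090
  4090*16 + 15 (F) = 65455
  65455*16 + 15 (F) = 1047295
  1047295*16 + 15 (F) = 16756735
  16756735*16 + 10 (A) = 268107770
  268107770*16 + 15 (F) = 4289724335
Decimal = 4289724335

4289724335


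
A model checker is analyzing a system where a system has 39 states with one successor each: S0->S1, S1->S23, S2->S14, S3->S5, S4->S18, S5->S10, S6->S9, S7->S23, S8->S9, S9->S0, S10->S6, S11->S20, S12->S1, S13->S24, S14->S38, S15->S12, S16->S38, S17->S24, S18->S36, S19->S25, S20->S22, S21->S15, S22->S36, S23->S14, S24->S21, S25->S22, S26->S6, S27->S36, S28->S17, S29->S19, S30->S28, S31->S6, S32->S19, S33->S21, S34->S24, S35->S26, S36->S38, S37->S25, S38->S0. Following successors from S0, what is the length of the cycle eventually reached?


Trace from S0 until a state repeats:
  S0 -> S1 -> S23 -> S14 -> S38 -> S0
S0 first seen at step 0, revisited at step 5.
Cycle length = 5 - 0 = 5

5


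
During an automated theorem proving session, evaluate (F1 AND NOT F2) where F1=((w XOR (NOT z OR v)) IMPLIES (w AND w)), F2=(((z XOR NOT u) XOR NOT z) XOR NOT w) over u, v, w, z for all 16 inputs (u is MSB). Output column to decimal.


F1 = ((w XOR (NOT z OR v)) IMPLIES (w AND w))
F2 = (((z XOR NOT u) XOR NOT z) XOR NOT w)
Counterexample to F1=>F2 is where F1=1 and F2=0.
Evaluate each row (bits = u,v,w,z, MSB first):
  row 0 [0000]: F1=0 F2=1 -> F1&~F2 -> 0
  row 1 [0001]: F1=1 F2=1 -> F1&~F2 -> 0
  row 2 [0010]: F1=1 F2=0 -> F1&~F2 -> 1
  row 3 [0011]: F1=1 F2=0 -> F1&~F2 -> 1
  row 4 [0100]: F1=0 F2=1 -> F1&~F2 -> 0
  row 5 [0101]: F1=0 F2=1 -> F1&~F2 -> 0
  row 6 [0110]: F1=1 F2=0 -> F1&~F2 -> 1
  row 7 [0111]: F1=1 F2=0 -> F1&~F2 -> 1
  row 8 [1000]: F1=0 F2=0 -> F1&~F2 -> 0
  row 9 [1001]: F1=1 F2=0 -> F1&~F2 -> 1
  row 10 [1010]: F1=1 F2=1 -> F1&~F2 -> 0
  row 11 [1011]: F1=1 F2=1 -> F1&~F2 -> 0
  row 12 [1100]: F1=0 F2=0 -> F1&~F2 -> 0
  row 13 [1101]: F1=0 F2=0 -> F1&~F2 -> 0
  row 14 [1110]: F1=1 F2=1 -> F1&~F2 -> 0
  row 15 [1111]: F1=1 F2=1 -> F1&~F2 -> 0
Full result column, 4 rows per line (u,v fixed per line; w,z runs 00..11 left to right):
  rows 0-3 [u,v=00]: 0011  = hex 3
  rows 4-7 [u,v=01]: 0011  = hex 3
  rows 8-11 [u,v=10]: 0100  = hex 4
  rows 12-15 [u,v=11]: 0000  = hex 0
Counterexample vector (row 0 .. row 15) = 0011001101000000
Output column grouped in 4s = 0011 0011 0100 0000 = 0x3340
Convert to decimal digit by digit (value = value*16 + digit):
  3 -> 3
  3*16 + 3 = 51
  51*16 + 4 = 820
  820*16 + 0 = 13120
Decimal = 13120

13120


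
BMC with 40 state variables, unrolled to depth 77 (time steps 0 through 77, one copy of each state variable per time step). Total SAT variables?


BMC unrolls to depth k, creating one copy of each state var for steps 0..k.
Step count = 77 + 1 = 78 (steps 0 through 77)
Vars per step = 40
Total = 40 * 78 = 3120

3120


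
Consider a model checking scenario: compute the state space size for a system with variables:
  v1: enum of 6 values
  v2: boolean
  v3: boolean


State space = product of domain sizes of all variables.
Domain sizes:
  v1 (enum of 6 values): 6
  v2 (boolean): 2
  v3 (boolean): 2
Product = 6 * 2 * 2 = 24

24


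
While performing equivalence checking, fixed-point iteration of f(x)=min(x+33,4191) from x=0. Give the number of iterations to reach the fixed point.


Step 1: x=0, cap=4191, increment=33
Step 2: x grows by 33 each step until capped at 4191; fixed point is x=4191
Step 3: iterations = ceil(4191/33) = 127

127


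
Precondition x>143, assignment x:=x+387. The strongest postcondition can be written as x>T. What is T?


Formula: sp(P, x:=E) = exists old_x. (x = E[old_x/x]) AND P[old_x/x] (old_x is the value of x before the assignment; eliminate old_x by solving x = E[old_x/x] for old_x)
Step 1: Precondition P: x>143, i.e. old_x > 143
Step 2: Assignment gives x = old_x + 387, so old_x = x - 387
Step 3: Substitute into P: x - 387 > 143
Step 4: Simplify: x > 143+387 = 530

530


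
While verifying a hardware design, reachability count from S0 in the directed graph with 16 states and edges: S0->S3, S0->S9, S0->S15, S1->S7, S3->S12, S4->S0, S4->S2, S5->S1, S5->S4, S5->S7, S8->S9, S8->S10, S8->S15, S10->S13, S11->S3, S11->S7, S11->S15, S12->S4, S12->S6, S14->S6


BFS from S0:
  layer 0: {S0}
  layer 1: {S3, S9, S15}
  layer 2: {S12}
  layer 3: {S4, S6}
  layer 4: {S2}
Reachable set: {S0, S2, S3, S4, S6, S9, S12, S15}
Count = 8

8


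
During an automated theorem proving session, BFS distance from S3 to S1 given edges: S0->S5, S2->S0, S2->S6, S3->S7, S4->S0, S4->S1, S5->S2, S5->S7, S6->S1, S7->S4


BFS layer-by-layer from S3:
  dist 0: {S3}
  dist 1: {S7}
  dist 2: {S4}
  dist 3: {S0, S1}
  -> S1 reached at distance 3
Shortest path length = 3

3


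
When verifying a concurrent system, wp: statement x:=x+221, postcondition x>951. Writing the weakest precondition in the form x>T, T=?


Formula: wp(x:=E, P) = P[E/x] (substitute E for x in postcondition)
Step 1: Postcondition: x>951
Step 2: Substitute x+221 for x: x+221>951
Step 3: Solve for x: x > 951-221 = 730

730


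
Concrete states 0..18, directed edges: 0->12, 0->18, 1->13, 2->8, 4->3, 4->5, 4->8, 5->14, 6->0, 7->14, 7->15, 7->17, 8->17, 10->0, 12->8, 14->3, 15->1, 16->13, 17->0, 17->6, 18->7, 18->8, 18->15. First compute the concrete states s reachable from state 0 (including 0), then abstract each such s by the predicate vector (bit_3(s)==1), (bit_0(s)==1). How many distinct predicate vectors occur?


BFS from 0:
Concrete reachable: {0, 1, 3, 6, 7, 8, 12, 13, 14, 15, 17, 18}
Abstract via predicates (bit_3(s)==1), (bit_0(s)==1):
  (0,0) <- {0, 6, 18}
  (0,1) <- {1, 3, 7, 17}
  (1,0) <- {8, 12, 14}
  (1,1) <- {13, 15}
Distinct abstract states = 4

4


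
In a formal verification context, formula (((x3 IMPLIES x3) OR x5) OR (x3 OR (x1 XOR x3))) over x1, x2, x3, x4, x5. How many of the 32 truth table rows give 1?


Formula: (((x3 IMPLIES x3) OR x5) OR (x3 OR (x1 XOR x3))) over 5 vars (32 rows)
Evaluate each row (x1, x2, x3, x4, x5 as bits, MSB first):
  row 0 [00000]: (((0 IMPLIES 0) OR 0) OR (0 OR (0 XOR 0))) -> 1
  row 1 [00001]: (((0 IMPLIES 0) OR 1) OR (0 OR (0 XOR 0))) -> 1
  row 2 [00010]: (((0 IMPLIES 0) OR 0) OR (0 OR (0 XOR 0))) -> 1
  row 3 [00011]: (((0 IMPLIES 0) OR 1) OR (0 OR (0 XOR 0))) -> 1
  row 4 [00100]: (((1 IMPLIES 1) OR 0) OR (1 OR (0 XOR 1))) -> 1
  row 5 [00101]: (((1 IMPLIES 1) OR 1) OR (1 OR (0 XOR 1))) -> 1
  row 6 [00110]: (((1 IMPLIES 1) OR 0) OR (1 OR (0 XOR 1))) -> 1
  row 7 [00111]: (((1 IMPLIES 1) OR 1) OR (1 OR (0 XOR 1))) -> 1
  row 8 [01000]: (((0 IMPLIES 0) OR 0) OR (0 OR (0 XOR 0))) -> 1
  row 9 [01001]: (((0 IMPLIES 0) OR 1) OR (0 OR (0 XOR 0))) -> 1
  row 10 [01010]: (((0 IMPLIES 0) OR 0) OR (0 OR (0 XOR 0))) -> 1
  row 11 [01011]: (((0 IMPLIES 0) OR 1) OR (0 OR (0 XOR 0))) -> 1
  row 12 [01100]: (((1 IMPLIES 1) OR 0) OR (1 OR (0 XOR 1))) -> 1
  row 13 [01101]: (((1 IMPLIES 1) OR 1) OR (1 OR (0 XOR 1))) -> 1
  row 14 [01110]: (((1 IMPLIES 1) OR 0) OR (1 OR (0 XOR 1))) -> 1
  row 15 [01111]: (((1 IMPLIES 1) OR 1) OR (1 OR (0 XOR 1))) -> 1
  row 16 [10000]: (((0 IMPLIES 0) OR 0) OR (0 OR (1 XOR 0))) -> 1
  row 17 [10001]: (((0 IMPLIES 0) OR 1) OR (0 OR (1 XOR 0))) -> 1
  row 18 [10010]: (((0 IMPLIES 0) OR 0) OR (0 OR (1 XOR 0))) -> 1
  row 19 [10011]: (((0 IMPLIES 0) OR 1) OR (0 OR (1 XOR 0))) -> 1
  row 20 [10100]: (((1 IMPLIES 1) OR 0) OR (1 OR (1 XOR 1))) -> 1
  row 21 [10101]: (((1 IMPLIES 1) OR 1) OR (1 OR (1 XOR 1))) -> 1
  row 22 [10110]: (((1 IMPLIES 1) OR 0) OR (1 OR (1 XOR 1))) -> 1
  row 23 [10111]: (((1 IMPLIES 1) OR 1) OR (1 OR (1 XOR 1))) -> 1
  row 24 [11000]: (((0 IMPLIES 0) OR 0) OR (0 OR (1 XOR 0))) -> 1
  row 25 [11001]: (((0 IMPLIES 0) OR 1) OR (0 OR (1 XOR 0))) -> 1
  row 26 [11010]: (((0 IMPLIES 0) OR 0) OR (0 OR (1 XOR 0))) -> 1
  row 27 [11011]: (((0 IMPLIES 0) OR 1) OR (0 OR (1 XOR 0))) -> 1
  row 28 [11100]: (((1 IMPLIES 1) OR 0) OR (1 OR (1 XOR 1))) -> 1
  row 29 [11101]: (((1 IMPLIES 1) OR 1) OR (1 OR (1 XOR 1))) -> 1
  row 30 [11110]: (((1 IMPLIES 1) OR 0) OR (1 OR (1 XOR 1))) -> 1
  row 31 [11111]: (((1 IMPLIES 1) OR 1) OR (1 OR (1 XOR 1))) -> 1
Full result column, 8 rows per line (x1,x2 fixed per line; x3,x4,x5 runs 000..111 left to right):
  rows 0-7 [x1,x2=00]: 11111111  (ones: 8)
  rows 8-15 [x1,x2=01]: 11111111  (ones: 8)
  rows 16-23 [x1,x2=10]: 11111111  (ones: 8)
  rows 24-31 [x1,x2=11]: 11111111  (ones: 8)
Count of 1-rows = 8+8+8+8 = 32

32


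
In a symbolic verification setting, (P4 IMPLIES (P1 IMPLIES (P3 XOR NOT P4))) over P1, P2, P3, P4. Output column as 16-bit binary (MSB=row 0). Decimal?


Formula: (P4 IMPLIES (P1 IMPLIES (P3 XOR NOT P4))) over P1, P2, P3, P4 (16 rows)
Evaluate each row (bits = P1,P2,P3,P4, MSB first):
  row 0 [0000]: (0 IMPLIES (0 IMPLIES (0 XOR NOT 0))) -> 1
  row 1 [0001]: (1 IMPLIES (0 IMPLIES (0 XOR NOT 1))) -> 1
  row 2 [0010]: (0 IMPLIES (0 IMPLIES (1 XOR NOT 0))) -> 1
  row 3 [0011]: (1 IMPLIES (0 IMPLIES (1 XOR NOT 1))) -> 1
  row 4 [0100]: (0 IMPLIES (0 IMPLIES (0 XOR NOT 0))) -> 1
  row 5 [0101]: (1 IMPLIES (0 IMPLIES (0 XOR NOT 1))) -> 1
  row 6 [0110]: (0 IMPLIES (0 IMPLIES (1 XOR NOT 0))) -> 1
  row 7 [0111]: (1 IMPLIES (0 IMPLIES (1 XOR NOT 1))) -> 1
  row 8 [1000]: (0 IMPLIES (1 IMPLIES (0 XOR NOT 0))) -> 1
  row 9 [1001]: (1 IMPLIES (1 IMPLIES (0 XOR NOT 1))) -> 0
  row 10 [1010]: (0 IMPLIES (1 IMPLIES (1 XOR NOT 0))) -> 1
  row 11 [1011]: (1 IMPLIES (1 IMPLIES (1 XOR NOT 1))) -> 1
  row 12 [1100]: (0 IMPLIES (1 IMPLIES (0 XOR NOT 0))) -> 1
  row 13 [1101]: (1 IMPLIES (1 IMPLIES (0 XOR NOT 1))) -> 0
  row 14 [1110]: (0 IMPLIES (1 IMPLIES (1 XOR NOT 0))) -> 1
  row 15 [1111]: (1 IMPLIES (1 IMPLIES (1 XOR NOT 1))) -> 1
Full result column, 4 rows per line (P1,P2 fixed per line; P3,P4 runs 00..11 left to right):
  rows 0-3 [P1,P2=00]: 1111  = hex F
  rows 4-7 [P1,P2=01]: 1111  = hex F
  rows 8-11 [P1,P2=10]: 1011  = hex B
  rows 12-15 [P1,P2=11]: 1011  = hex B
Output column (row 0 .. row 15) = 1111111110111011
Output column grouped in 4s = 1111 1111 1011 1011 = 0xFFBB
Convert to decimal digit by digit (value = value*16 + digit):
  F -> 15
  15*16 + 15 (F) = 255
  255*16 + 11 (B) = 4091
  4091*16 + 11 (B) = 65467
Decimal = 65467

65467


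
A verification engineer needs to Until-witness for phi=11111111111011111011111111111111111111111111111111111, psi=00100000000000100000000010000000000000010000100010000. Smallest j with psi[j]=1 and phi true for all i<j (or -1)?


(phi U psi) at 0: need smallest j with psi[j]=1 and phi[i]=1 for all i in [0,j).
Scan from step 0:
  step 0: phi=1, psi=0 -> continue
  step 1: phi=1, psi=0 -> continue
  step 2: psi=1 and phi held for [0,2) -> witness found
Witness step = 2

2


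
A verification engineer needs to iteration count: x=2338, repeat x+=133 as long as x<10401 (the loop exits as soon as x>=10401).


Step 1: x goes from 2338 toward 10401 by 133; the body runs while x<10401, so iterations = ceil((bound-start)/step)
Step 2: Distance=8063
Step 3: ceil(8063/133)=61

61


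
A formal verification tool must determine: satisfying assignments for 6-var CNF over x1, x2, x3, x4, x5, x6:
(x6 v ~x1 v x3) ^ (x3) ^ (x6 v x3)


CNF with 3 clauses over 6 vars (64 assignments).
An assignment satisfies CNF iff every clause has >=1 true literal.
Check each row (bits = x1,x2,x3,x4,x5,x6; clause T/F shown):
  row 0 [000000]: clauses=TFF -> 0
  row 1 [000001]: clauses=TFT -> 0
  row 2 [000010]: clauses=TFF -> 0
  row 3 [000011]: clauses=TFT -> 0
  row 4 [000100]: clauses=TFF -> 0
  (every remaining row is evaluated the same way; all 64 results are listed next)
Full result column, 8 rows per line (x1,x2,x3 fixed per line; x4,x5,x6 runs 000..111 left to right):
  rows 0-7 [x1,x2,x3=000]: 00000000  (ones: 0)
  rows 8-15 [x1,x2,x3=001]: 11111111  (ones: 8)
  rows 16-23 [x1,x2,x3=010]: 00000000  (ones: 0)
  rows 24-31 [x1,x2,x3=011]: 11111111  (ones: 8)
  rows 32-39 [x1,x2,x3=100]: 00000000  (ones: 0)
  rows 40-47 [x1,x2,x3=101]: 11111111  (ones: 8)
  rows 48-55 [x1,x2,x3=110]: 00000000  (ones: 0)
  rows 56-63 [x1,x2,x3=111]: 11111111  (ones: 8)
Satisfying assignments = 0+8+0+8+0+8+0+8 = 32

32


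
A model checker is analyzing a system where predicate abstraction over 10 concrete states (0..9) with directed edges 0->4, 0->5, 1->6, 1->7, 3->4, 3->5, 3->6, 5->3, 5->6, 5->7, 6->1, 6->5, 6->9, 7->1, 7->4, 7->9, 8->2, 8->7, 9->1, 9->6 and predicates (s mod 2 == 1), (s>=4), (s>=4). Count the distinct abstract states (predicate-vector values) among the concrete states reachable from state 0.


BFS from 0:
Concrete reachable: {0, 1, 3, 4, 5, 6, 7, 9}
Abstract via predicates (s mod 2 == 1), (s>=4), (s>=4):
  (0,0,0) <- {0}
  (0,1,1) <- {4, 6}
  (1,0,0) <- {1, 3}
  (1,1,1) <- {5, 7, 9}
Distinct abstract states = 4

4


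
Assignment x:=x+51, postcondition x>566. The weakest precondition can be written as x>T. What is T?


Formula: wp(x:=E, P) = P[E/x] (substitute E for x in postcondition)
Step 1: Postcondition: x>566
Step 2: Substitute x+51 for x: x+51>566
Step 3: Solve for x: x > 566-51 = 515

515


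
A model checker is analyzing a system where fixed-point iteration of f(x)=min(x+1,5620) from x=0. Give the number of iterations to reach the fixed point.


Step 1: x=0, cap=5620, increment=1
Step 2: x grows by 1 each step until capped at 5620; fixed point is x=5620
Step 3: iterations = ceil(5620/1) = 5620

5620


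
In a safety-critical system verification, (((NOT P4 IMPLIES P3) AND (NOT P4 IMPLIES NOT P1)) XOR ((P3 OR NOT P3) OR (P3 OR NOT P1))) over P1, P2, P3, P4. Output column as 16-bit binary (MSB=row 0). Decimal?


Formula: (((NOT P4 IMPLIES P3) AND (NOT P4 IMPLIES NOT P1)) XOR ((P3 OR NOT P3) OR (P3 OR NOT P1))) over P1, P2, P3, P4 (16 rows)
Evaluate each row (bits = P1,P2,P3,P4, MSB first):
  row 0 [0000]: (((NOT 0 IMPLIES 0) AND (NOT 0 IMPLIES NOT 0)) XOR ((0 OR NOT 0) OR (0 OR NOT 0))) -> 1
  row 1 [0001]: (((NOT 1 IMPLIES 0) AND (NOT 1 IMPLIES NOT 0)) XOR ((0 OR NOT 0) OR (0 OR NOT 0))) -> 0
  row 2 [0010]: (((NOT 0 IMPLIES 1) AND (NOT 0 IMPLIES NOT 0)) XOR ((1 OR NOT 1) OR (1 OR NOT 0))) -> 0
  row 3 [0011]: (((NOT 1 IMPLIES 1) AND (NOT 1 IMPLIES NOT 0)) XOR ((1 OR NOT 1) OR (1 OR NOT 0))) -> 0
  row 4 [0100]: (((NOT 0 IMPLIES 0) AND (NOT 0 IMPLIES NOT 0)) XOR ((0 OR NOT 0) OR (0 OR NOT 0))) -> 1
  row 5 [0101]: (((NOT 1 IMPLIES 0) AND (NOT 1 IMPLIES NOT 0)) XOR ((0 OR NOT 0) OR (0 OR NOT 0))) -> 0
  row 6 [0110]: (((NOT 0 IMPLIES 1) AND (NOT 0 IMPLIES NOT 0)) XOR ((1 OR NOT 1) OR (1 OR NOT 0))) -> 0
  row 7 [0111]: (((NOT 1 IMPLIES 1) AND (NOT 1 IMPLIES NOT 0)) XOR ((1 OR NOT 1) OR (1 OR NOT 0))) -> 0
  row 8 [1000]: (((NOT 0 IMPLIES 0) AND (NOT 0 IMPLIES NOT 1)) XOR ((0 OR NOT 0) OR (0 OR NOT 1))) -> 1
  row 9 [1001]: (((NOT 1 IMPLIES 0) AND (NOT 1 IMPLIES NOT 1)) XOR ((0 OR NOT 0) OR (0 OR NOT 1))) -> 0
  row 10 [1010]: (((NOT 0 IMPLIES 1) AND (NOT 0 IMPLIES NOT 1)) XOR ((1 OR NOT 1) OR (1 OR NOT 1))) -> 1
  row 11 [1011]: (((NOT 1 IMPLIES 1) AND (NOT 1 IMPLIES NOT 1)) XOR ((1 OR NOT 1) OR (1 OR NOT 1))) -> 0
  row 12 [1100]: (((NOT 0 IMPLIES 0) AND (NOT 0 IMPLIES NOT 1)) XOR ((0 OR NOT 0) OR (0 OR NOT 1))) -> 1
  row 13 [1101]: (((NOT 1 IMPLIES 0) AND (NOT 1 IMPLIES NOT 1)) XOR ((0 OR NOT 0) OR (0 OR NOT 1))) -> 0
  row 14 [1110]: (((NOT 0 IMPLIES 1) AND (NOT 0 IMPLIES NOT 1)) XOR ((1 OR NOT 1) OR (1 OR NOT 1))) -> 1
  row 15 [1111]: (((NOT 1 IMPLIES 1) AND (NOT 1 IMPLIES NOT 1)) XOR ((1 OR NOT 1) OR (1 OR NOT 1))) -> 0
Full result column, 4 rows per line (P1,P2 fixed per line; P3,P4 runs 00..11 left to right):
  rows 0-3 [P1,P2=00]: 1000  = hex 8
  rows 4-7 [P1,P2=01]: 1000  = hex 8
  rows 8-11 [P1,P2=10]: 1010  = hex A
  rows 12-15 [P1,P2=11]: 1010  = hex A
Output column (row 0 .. row 15) = 1000100010101010
Output column grouped in 4s = 1000 1000 1010 1010 = 0x88AA
Convert to decimal digit by digit (value = value*16 + digit):
  8 -> 8
  8*16 + 8 = 136
  136*16 + 10 (A) = 2186
  2186*16 + 10 (A) = 34986
Decimal = 34986

34986
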